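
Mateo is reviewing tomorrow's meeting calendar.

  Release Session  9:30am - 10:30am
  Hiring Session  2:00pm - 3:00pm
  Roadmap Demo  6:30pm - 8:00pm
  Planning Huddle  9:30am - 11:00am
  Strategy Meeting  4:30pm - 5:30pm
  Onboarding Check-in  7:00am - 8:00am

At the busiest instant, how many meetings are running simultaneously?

2

Sort all start/end points and keep a running count:
7:00am start Onboarding Check-in → 1
8:00am end Onboarding Check-in → 0
9:30am start Planning Huddle → 1
9:30am start Release Session → 2
10:30am end Release Session → 1
11:00am end Planning Huddle → 0
2:00pm start Hiring Session → 1
3:00pm end Hiring Session → 0
4:30pm start Strategy Meeting → 1
5:30pm end Strategy Meeting → 0
6:30pm start Roadmap Demo → 1
8:00pm end Roadmap Demo → 0
Peak is 2, at 9:30am (Planning Huddle, Release Session).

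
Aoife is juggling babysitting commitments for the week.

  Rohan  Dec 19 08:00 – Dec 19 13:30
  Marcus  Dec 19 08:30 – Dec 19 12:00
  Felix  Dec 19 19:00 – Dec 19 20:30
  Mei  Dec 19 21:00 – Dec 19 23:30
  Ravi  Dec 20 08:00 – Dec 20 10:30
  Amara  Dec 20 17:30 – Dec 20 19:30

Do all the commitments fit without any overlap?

No

Sorted by start: Rohan, Marcus, Felix, Mei, Ravi, Amara.
Marcus starts before Rohan ends → Rohan and Marcus overlap.
That's a conflict, so the schedule is not conflict-free.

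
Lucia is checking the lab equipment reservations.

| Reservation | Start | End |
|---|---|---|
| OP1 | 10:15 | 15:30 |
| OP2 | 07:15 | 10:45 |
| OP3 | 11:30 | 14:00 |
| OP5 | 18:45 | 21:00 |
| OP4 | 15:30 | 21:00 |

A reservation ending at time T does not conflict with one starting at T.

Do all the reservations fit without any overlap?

Sorted by start: OP2, OP1, OP3, OP4, OP5.
OP1 starts before OP2 ends → OP2 and OP1 overlap.
That's a conflict, so the schedule is not conflict-free.

No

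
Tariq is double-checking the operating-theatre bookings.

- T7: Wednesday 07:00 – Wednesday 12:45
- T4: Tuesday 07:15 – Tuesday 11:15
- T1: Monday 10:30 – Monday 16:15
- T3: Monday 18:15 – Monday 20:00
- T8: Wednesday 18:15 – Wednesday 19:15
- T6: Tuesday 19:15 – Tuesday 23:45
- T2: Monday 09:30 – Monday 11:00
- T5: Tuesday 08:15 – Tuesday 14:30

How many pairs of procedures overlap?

Two intervals overlap when each starts before the other ends.
Sorted by start: T2, T1, T3, T4, T5, T6, T7, T8.
T1 starts before T2 ends → T2 and T1 overlap.
T3 starts after T2 ends; T2 is clear from here.
T3 starts after T1 ends; T1 is clear from here.
T4 starts after T3 ends; T3 is clear from here.
T5 starts before T4 ends → T4 and T5 overlap.
T6 starts after T4 ends; T4 is clear from here.
T6 starts after T5 ends; T5 is clear from here.
T7 starts after T6 ends; T6 is clear from here.
T8 starts after T7 ends.
Overlapping pairs: T1 & T2, T4 & T5 — 2 in total.

2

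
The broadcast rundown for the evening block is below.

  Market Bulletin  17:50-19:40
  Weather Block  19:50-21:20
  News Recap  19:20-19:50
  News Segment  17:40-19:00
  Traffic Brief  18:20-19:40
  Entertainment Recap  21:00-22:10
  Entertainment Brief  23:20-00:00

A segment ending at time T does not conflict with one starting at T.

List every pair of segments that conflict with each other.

Entertainment Recap & Weather Block, Market Bulletin & News Recap, Market Bulletin & News Segment, Market Bulletin & Traffic Brief, News Recap & Traffic Brief, News Segment & Traffic Brief

Check each pair: they overlap iff neither finishes before the other starts.
Sorted by start: News Segment, Market Bulletin, Traffic Brief, News Recap, Weather Block, Entertainment Recap, Entertainment Brief.
Market Bulletin starts before News Segment ends → News Segment and Market Bulletin overlap.
Traffic Brief starts before News Segment ends → News Segment and Traffic Brief overlap.
News Recap starts after News Segment ends, so News Segment has no further overlaps.
Traffic Brief starts before Market Bulletin ends → Market Bulletin and Traffic Brief overlap.
News Recap starts before Market Bulletin ends → Market Bulletin and News Recap overlap.
Weather Block starts after Market Bulletin ends, so Market Bulletin has no further overlaps.
News Recap starts before Traffic Brief ends → Traffic Brief and News Recap overlap.
Weather Block starts after Traffic Brief ends, so Traffic Brief has no further overlaps.
Weather Block starts exactly when News Recap ends (back-to-back, no overlap), so News Recap has no further overlaps.
Entertainment Recap starts before Weather Block ends → Weather Block and Entertainment Recap overlap.
Entertainment Brief starts after Weather Block ends.
Entertainment Brief starts after Entertainment Recap ends.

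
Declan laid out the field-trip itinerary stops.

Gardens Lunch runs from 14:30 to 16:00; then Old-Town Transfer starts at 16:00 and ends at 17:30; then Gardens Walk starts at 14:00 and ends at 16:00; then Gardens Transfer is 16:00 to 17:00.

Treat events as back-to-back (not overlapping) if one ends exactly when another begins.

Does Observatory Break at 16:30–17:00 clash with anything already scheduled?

Yes — it overlaps Gardens Transfer, Old-Town Transfer

Gardens Walk: ends 16:00 at or before Observatory Break starts 16:30 → clear.
Gardens Lunch: ends 16:00 at or before Observatory Break starts 16:30 → clear.
Old-Town Transfer: starts 16:00 before Observatory Break ends 17:00, and ends 17:30 after Observatory Break starts 16:30 → overlap.
Gardens Transfer: starts 16:00 before Observatory Break ends 17:00, and ends 17:00 after Observatory Break starts 16:30 → overlap.
Observatory Break overlaps Old-Town Transfer, Gardens Transfer.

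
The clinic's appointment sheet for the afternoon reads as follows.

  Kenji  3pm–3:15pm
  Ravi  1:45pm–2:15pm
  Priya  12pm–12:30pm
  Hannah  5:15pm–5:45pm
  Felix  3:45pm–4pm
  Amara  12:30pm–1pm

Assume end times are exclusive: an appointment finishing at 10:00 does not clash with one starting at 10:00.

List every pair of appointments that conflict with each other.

none

Check each pair: they overlap iff neither finishes before the other starts.
Sorted by start: Priya, Amara, Ravi, Kenji, Felix, Hannah.
Amara starts exactly when Priya ends (back-to-back, no overlap), so Priya has no further overlaps.
Ravi starts after Amara ends, so Amara has no further overlaps.
Kenji starts after Ravi ends, so Ravi has no further overlaps.
Felix starts after Kenji ends, so Kenji has no further overlaps.
Hannah starts after Felix ends.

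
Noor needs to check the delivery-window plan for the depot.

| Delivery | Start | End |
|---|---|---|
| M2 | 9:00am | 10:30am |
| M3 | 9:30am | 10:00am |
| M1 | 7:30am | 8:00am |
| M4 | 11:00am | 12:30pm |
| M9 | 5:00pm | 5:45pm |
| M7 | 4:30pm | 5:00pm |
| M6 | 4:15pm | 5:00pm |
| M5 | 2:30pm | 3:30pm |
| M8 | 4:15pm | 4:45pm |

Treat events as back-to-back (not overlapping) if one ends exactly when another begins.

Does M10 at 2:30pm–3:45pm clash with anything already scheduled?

Yes — it overlaps M5

M1: ends 8:00am at or before M10 starts 2:30pm → clear.
M2: ends 10:30am at or before M10 starts 2:30pm → clear.
M3: ends 10:00am at or before M10 starts 2:30pm → clear.
M4: ends 12:30pm at or before M10 starts 2:30pm → clear.
M5: starts 2:30pm before M10 ends 3:45pm, and ends 3:30pm after M10 starts 2:30pm → overlap.
M6: starts 4:15pm at or after M10 ends 3:45pm → clear.
M8: starts 4:15pm at or after M10 ends 3:45pm → clear.
M7: starts 4:30pm at or after M10 ends 3:45pm → clear.
M9: starts 5:00pm at or after M10 ends 3:45pm → clear.
M10 overlaps M5.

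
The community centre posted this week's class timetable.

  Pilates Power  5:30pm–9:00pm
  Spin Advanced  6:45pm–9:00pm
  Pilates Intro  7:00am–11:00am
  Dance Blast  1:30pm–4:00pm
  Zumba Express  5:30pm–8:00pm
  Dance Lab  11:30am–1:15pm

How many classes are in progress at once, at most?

3

Sweep the timeline, counting +1 at each start and −1 at each end (ends before starts at a tie):
7:00am start Pilates Intro → 1
11:00am end Pilates Intro → 0
11:30am start Dance Lab → 1
1:15pm end Dance Lab → 0
1:30pm start Dance Blast → 1
4:00pm end Dance Blast → 0
5:30pm start Pilates Power → 1
5:30pm start Zumba Express → 2
6:45pm start Spin Advanced → 3
8:00pm end Zumba Express → 2
9:00pm end Pilates Power → 1
9:00pm end Spin Advanced → 0
Peak is 3, at 6:45pm (Pilates Power, Spin Advanced, Zumba Express).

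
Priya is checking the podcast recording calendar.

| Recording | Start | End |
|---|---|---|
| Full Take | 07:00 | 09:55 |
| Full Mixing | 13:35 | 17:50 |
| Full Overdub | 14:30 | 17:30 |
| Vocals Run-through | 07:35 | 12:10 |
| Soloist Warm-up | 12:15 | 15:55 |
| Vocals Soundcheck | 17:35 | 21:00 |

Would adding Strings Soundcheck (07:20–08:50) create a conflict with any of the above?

Full Take: starts 07:00 before Strings Soundcheck ends 08:50, and ends 09:55 after Strings Soundcheck starts 07:20 → overlap.
Vocals Run-through: starts 07:35 before Strings Soundcheck ends 08:50, and ends 12:10 after Strings Soundcheck starts 07:20 → overlap.
Soloist Warm-up: starts 12:15 at or after Strings Soundcheck ends 08:50 → clear.
Full Mixing: starts 13:35 at or after Strings Soundcheck ends 08:50 → clear.
Full Overdub: starts 14:30 at or after Strings Soundcheck ends 08:50 → clear.
Vocals Soundcheck: starts 17:35 at or after Strings Soundcheck ends 08:50 → clear.
Strings Soundcheck overlaps Full Take, Vocals Run-through.

Yes — it overlaps Full Take, Vocals Run-through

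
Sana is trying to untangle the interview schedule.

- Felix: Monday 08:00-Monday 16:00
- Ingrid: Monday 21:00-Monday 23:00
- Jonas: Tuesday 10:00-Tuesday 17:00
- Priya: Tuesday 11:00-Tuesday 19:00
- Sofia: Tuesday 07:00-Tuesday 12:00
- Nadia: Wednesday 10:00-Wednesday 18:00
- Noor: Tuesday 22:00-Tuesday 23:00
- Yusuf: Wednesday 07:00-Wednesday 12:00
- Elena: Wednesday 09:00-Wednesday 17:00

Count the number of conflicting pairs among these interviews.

Two intervals overlap when each starts before the other ends.
Sorted by start: Felix, Ingrid, Sofia, Jonas, Priya, Noor, Yusuf, Elena, Nadia.
Ingrid starts after Felix ends, so Felix has no further overlaps.
Sofia starts after Ingrid ends, so Ingrid has no further overlaps.
Jonas starts before Sofia ends → Sofia and Jonas overlap.
Priya starts before Sofia ends → Sofia and Priya overlap.
Noor starts after Sofia ends, so Sofia has no further overlaps.
Priya starts before Jonas ends → Jonas and Priya overlap.
Noor starts after Jonas ends, so Jonas has no further overlaps.
Noor starts after Priya ends, so Priya has no further overlaps.
Yusuf starts after Noor ends, so Noor has no further overlaps.
Elena starts before Yusuf ends → Yusuf and Elena overlap.
Nadia starts before Yusuf ends → Yusuf and Nadia overlap.
Nadia starts before Elena ends → Elena and Nadia overlap.
Overlapping pairs: Elena & Nadia, Elena & Yusuf, Jonas & Priya, Jonas & Sofia, Nadia & Yusuf, Priya & Sofia — 6 in total.

6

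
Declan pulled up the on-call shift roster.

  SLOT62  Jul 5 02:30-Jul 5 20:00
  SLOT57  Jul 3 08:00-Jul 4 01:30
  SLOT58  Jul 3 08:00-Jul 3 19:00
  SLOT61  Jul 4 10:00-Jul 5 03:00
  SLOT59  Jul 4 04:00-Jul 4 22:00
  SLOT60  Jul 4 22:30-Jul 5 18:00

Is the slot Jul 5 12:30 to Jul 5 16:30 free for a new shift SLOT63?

SLOT57: ends Jul 4 01:30 at or before SLOT63 starts Jul 5 12:30 → clear.
SLOT58: ends Jul 3 19:00 at or before SLOT63 starts Jul 5 12:30 → clear.
SLOT59: ends Jul 4 22:00 at or before SLOT63 starts Jul 5 12:30 → clear.
SLOT61: ends Jul 5 03:00 at or before SLOT63 starts Jul 5 12:30 → clear.
SLOT60: starts Jul 4 22:30 before SLOT63 ends Jul 5 16:30, and ends Jul 5 18:00 after SLOT63 starts Jul 5 12:30 → overlap.
SLOT62: starts Jul 5 02:30 before SLOT63 ends Jul 5 16:30, and ends Jul 5 20:00 after SLOT63 starts Jul 5 12:30 → overlap.
SLOT63 overlaps SLOT60, SLOT62.

No — it overlaps SLOT60, SLOT62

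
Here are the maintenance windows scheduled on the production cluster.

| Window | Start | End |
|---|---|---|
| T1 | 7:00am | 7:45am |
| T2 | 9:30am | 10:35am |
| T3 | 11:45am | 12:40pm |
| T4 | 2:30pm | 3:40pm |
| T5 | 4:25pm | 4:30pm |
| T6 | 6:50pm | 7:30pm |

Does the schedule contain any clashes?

No

Sorted by start: T1, T2, T3, T4, T5, T6.
T2 starts after T1 ends; T1 is clear from here.
T3 starts after T2 ends; T2 is clear from here.
T4 starts after T3 ends; T3 is clear from here.
T5 starts after T4 ends; T4 is clear from here.
T6 starts after T5 ends.
Every pair is clear; the schedule has no overlaps.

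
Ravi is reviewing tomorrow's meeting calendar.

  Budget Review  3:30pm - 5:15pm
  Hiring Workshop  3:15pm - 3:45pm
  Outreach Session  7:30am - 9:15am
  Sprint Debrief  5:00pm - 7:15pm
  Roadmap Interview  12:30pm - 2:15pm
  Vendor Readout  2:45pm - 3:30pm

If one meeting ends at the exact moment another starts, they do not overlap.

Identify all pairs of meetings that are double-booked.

Sorted by start: Outreach Session, Roadmap Interview, Vendor Readout, Hiring Workshop, Budget Review, Sprint Debrief.
Roadmap Interview starts after Outreach Session ends, so nothing later overlaps Outreach Session either.
Vendor Readout starts after Roadmap Interview ends, so nothing later overlaps Roadmap Interview either.
Hiring Workshop starts before Vendor Readout ends → Vendor Readout and Hiring Workshop overlap.
Budget Review starts exactly when Vendor Readout ends (back-to-back, no overlap), so nothing later overlaps Vendor Readout either.
Budget Review starts before Hiring Workshop ends → Hiring Workshop and Budget Review overlap.
Sprint Debrief starts after Hiring Workshop ends.
Sprint Debrief starts before Budget Review ends → Budget Review and Sprint Debrief overlap.

Budget Review & Hiring Workshop, Budget Review & Sprint Debrief, Hiring Workshop & Vendor Readout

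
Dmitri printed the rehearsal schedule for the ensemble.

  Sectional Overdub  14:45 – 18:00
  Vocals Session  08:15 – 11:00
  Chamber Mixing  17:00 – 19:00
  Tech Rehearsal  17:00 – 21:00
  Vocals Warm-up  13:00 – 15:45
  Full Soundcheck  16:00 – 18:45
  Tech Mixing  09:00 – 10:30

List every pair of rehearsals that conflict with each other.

Sorted by start: Vocals Session, Tech Mixing, Vocals Warm-up, Sectional Overdub, Full Soundcheck, Tech Rehearsal, Chamber Mixing.
Tech Mixing starts before Vocals Session ends → Vocals Session and Tech Mixing overlap.
Vocals Warm-up starts after Vocals Session ends, so nothing later overlaps Vocals Session either.
Vocals Warm-up starts after Tech Mixing ends, so nothing later overlaps Tech Mixing either.
Sectional Overdub starts before Vocals Warm-up ends → Vocals Warm-up and Sectional Overdub overlap.
Full Soundcheck starts after Vocals Warm-up ends, so nothing later overlaps Vocals Warm-up either.
Full Soundcheck starts before Sectional Overdub ends → Sectional Overdub and Full Soundcheck overlap.
Tech Rehearsal starts before Sectional Overdub ends → Sectional Overdub and Tech Rehearsal overlap.
Chamber Mixing starts before Sectional Overdub ends → Sectional Overdub and Chamber Mixing overlap.
Tech Rehearsal starts before Full Soundcheck ends → Full Soundcheck and Tech Rehearsal overlap.
Chamber Mixing starts before Full Soundcheck ends → Full Soundcheck and Chamber Mixing overlap.
Chamber Mixing starts before Tech Rehearsal ends → Tech Rehearsal and Chamber Mixing overlap.

Chamber Mixing & Full Soundcheck, Chamber Mixing & Sectional Overdub, Chamber Mixing & Tech Rehearsal, Full Soundcheck & Sectional Overdub, Full Soundcheck & Tech Rehearsal, Sectional Overdub & Tech Rehearsal, Sectional Overdub & Vocals Warm-up, Tech Mixing & Vocals Session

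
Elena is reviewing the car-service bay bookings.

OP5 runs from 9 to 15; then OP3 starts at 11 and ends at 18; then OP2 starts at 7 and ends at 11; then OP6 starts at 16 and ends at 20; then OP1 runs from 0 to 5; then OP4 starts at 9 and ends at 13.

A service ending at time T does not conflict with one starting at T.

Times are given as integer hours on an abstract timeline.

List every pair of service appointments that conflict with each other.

Sorted by start: OP1, OP2, OP4, OP5, OP3, OP6.
OP2 starts after OP1 ends — done with OP1.
OP4 starts before OP2 ends → OP2 and OP4 overlap.
OP5 starts before OP2 ends → OP2 and OP5 overlap.
OP3 starts exactly when OP2 ends (back-to-back, no overlap) — done with OP2.
OP5 starts before OP4 ends → OP4 and OP5 overlap.
OP3 starts before OP4 ends → OP4 and OP3 overlap.
OP6 starts after OP4 ends.
OP3 starts before OP5 ends → OP5 and OP3 overlap.
OP6 starts after OP5 ends.
OP6 starts before OP3 ends → OP3 and OP6 overlap.

OP2 & OP4, OP2 & OP5, OP3 & OP4, OP3 & OP5, OP3 & OP6, OP4 & OP5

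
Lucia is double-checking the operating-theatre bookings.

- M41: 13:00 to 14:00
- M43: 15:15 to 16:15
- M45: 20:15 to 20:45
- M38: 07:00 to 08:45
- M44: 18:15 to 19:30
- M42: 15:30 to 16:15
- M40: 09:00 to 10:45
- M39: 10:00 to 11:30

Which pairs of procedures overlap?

Check each pair: they overlap iff neither finishes before the other starts.
Sorted by start: M38, M40, M39, M41, M43, M42, M44, M45.
M40 starts after M38 ends, so M38 has no further overlaps.
M39 starts before M40 ends → M40 and M39 overlap.
M41 starts after M40 ends, so M40 has no further overlaps.
M41 starts after M39 ends, so M39 has no further overlaps.
M43 starts after M41 ends, so M41 has no further overlaps.
M42 starts before M43 ends → M43 and M42 overlap.
M44 starts after M43 ends, so M43 has no further overlaps.
M44 starts after M42 ends, so M42 has no further overlaps.
M45 starts after M44 ends.

M39 & M40, M42 & M43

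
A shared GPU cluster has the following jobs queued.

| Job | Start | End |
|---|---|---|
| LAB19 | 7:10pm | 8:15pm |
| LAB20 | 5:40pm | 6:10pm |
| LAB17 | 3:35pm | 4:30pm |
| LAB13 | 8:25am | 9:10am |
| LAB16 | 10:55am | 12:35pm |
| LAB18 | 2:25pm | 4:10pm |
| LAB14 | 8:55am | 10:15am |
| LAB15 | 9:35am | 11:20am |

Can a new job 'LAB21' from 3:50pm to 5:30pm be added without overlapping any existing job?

LAB13: ends 9:10am at or before LAB21 starts 3:50pm → clear.
LAB14: ends 10:15am at or before LAB21 starts 3:50pm → clear.
LAB15: ends 11:20am at or before LAB21 starts 3:50pm → clear.
LAB16: ends 12:35pm at or before LAB21 starts 3:50pm → clear.
LAB18: starts 2:25pm before LAB21 ends 5:30pm, and ends 4:10pm after LAB21 starts 3:50pm → overlap.
LAB17: starts 3:35pm before LAB21 ends 5:30pm, and ends 4:30pm after LAB21 starts 3:50pm → overlap.
LAB20: starts 5:40pm at or after LAB21 ends 5:30pm → clear.
LAB19: starts 7:10pm at or after LAB21 ends 5:30pm → clear.
LAB21 overlaps LAB17, LAB18.

No — it overlaps LAB17, LAB18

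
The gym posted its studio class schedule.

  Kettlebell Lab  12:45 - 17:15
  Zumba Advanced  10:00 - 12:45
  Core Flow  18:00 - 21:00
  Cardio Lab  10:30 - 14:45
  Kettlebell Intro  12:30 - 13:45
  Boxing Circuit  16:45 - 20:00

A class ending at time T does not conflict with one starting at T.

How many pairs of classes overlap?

7

Two intervals overlap when each starts before the other ends.
Sorted by start: Zumba Advanced, Cardio Lab, Kettlebell Intro, Kettlebell Lab, Boxing Circuit, Core Flow.
Cardio Lab starts before Zumba Advanced ends → Zumba Advanced and Cardio Lab overlap.
Kettlebell Intro starts before Zumba Advanced ends → Zumba Advanced and Kettlebell Intro overlap.
Kettlebell Lab starts exactly when Zumba Advanced ends (back-to-back, no overlap); Zumba Advanced is clear from here.
Kettlebell Intro starts before Cardio Lab ends → Cardio Lab and Kettlebell Intro overlap.
Kettlebell Lab starts before Cardio Lab ends → Cardio Lab and Kettlebell Lab overlap.
Boxing Circuit starts after Cardio Lab ends; Cardio Lab is clear from here.
Kettlebell Lab starts before Kettlebell Intro ends → Kettlebell Intro and Kettlebell Lab overlap.
Boxing Circuit starts after Kettlebell Intro ends; Kettlebell Intro is clear from here.
Boxing Circuit starts before Kettlebell Lab ends → Kettlebell Lab and Boxing Circuit overlap.
Core Flow starts after Kettlebell Lab ends.
Core Flow starts before Boxing Circuit ends → Boxing Circuit and Core Flow overlap.
Overlapping pairs: Boxing Circuit & Core Flow, Boxing Circuit & Kettlebell Lab, Cardio Lab & Kettlebell Intro, Cardio Lab & Kettlebell Lab, Cardio Lab & Zumba Advanced, Kettlebell Intro & Kettlebell Lab, Kettlebell Intro & Zumba Advanced — 7 in total.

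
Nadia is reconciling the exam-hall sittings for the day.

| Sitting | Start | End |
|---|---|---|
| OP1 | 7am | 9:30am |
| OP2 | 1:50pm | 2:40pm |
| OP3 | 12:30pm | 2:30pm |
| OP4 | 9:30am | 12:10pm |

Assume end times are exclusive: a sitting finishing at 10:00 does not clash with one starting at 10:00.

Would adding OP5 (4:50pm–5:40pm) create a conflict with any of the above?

No — it doesn't clash with anything

OP1: ends 9:30am at or before OP5 starts 4:50pm → clear.
OP4: ends 12:10pm at or before OP5 starts 4:50pm → clear.
OP3: ends 2:30pm at or before OP5 starts 4:50pm → clear.
OP2: ends 2:40pm at or before OP5 starts 4:50pm → clear.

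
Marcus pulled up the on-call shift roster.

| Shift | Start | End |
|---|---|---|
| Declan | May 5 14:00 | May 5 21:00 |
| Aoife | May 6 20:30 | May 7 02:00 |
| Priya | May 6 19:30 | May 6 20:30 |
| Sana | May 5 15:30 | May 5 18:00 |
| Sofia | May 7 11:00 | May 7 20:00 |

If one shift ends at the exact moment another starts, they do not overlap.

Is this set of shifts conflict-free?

Sorted by start: Declan, Sana, Priya, Aoife, Sofia.
Sana starts before Declan ends → Declan and Sana overlap.
That's a conflict, so the schedule is not conflict-free.

No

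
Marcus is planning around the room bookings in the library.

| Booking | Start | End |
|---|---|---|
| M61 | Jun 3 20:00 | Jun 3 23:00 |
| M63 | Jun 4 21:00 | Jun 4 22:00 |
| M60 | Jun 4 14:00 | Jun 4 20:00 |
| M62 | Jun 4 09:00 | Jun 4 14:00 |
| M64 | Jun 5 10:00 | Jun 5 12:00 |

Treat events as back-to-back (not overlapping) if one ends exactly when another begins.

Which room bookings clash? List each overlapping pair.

Sorted by start: M61, M62, M60, M63, M64.
M62 starts after M61 ends, so nothing later overlaps M61 either.
M60 starts exactly when M62 ends (back-to-back, no overlap), so nothing later overlaps M62 either.
M63 starts after M60 ends, so nothing later overlaps M60 either.
M64 starts after M63 ends.

no conflicts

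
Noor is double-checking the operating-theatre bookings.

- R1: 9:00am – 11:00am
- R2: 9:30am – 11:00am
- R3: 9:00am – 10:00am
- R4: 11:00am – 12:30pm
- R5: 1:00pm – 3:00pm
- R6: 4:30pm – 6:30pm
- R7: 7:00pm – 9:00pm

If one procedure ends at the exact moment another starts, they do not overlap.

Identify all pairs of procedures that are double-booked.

Two intervals overlap when each starts before the other ends.
Sorted by start: R1, R3, R2, R4, R5, R6, R7.
R3 starts before R1 ends → R1 and R3 overlap.
R2 starts before R1 ends → R1 and R2 overlap.
R4 starts exactly when R1 ends (back-to-back, no overlap) — done with R1.
R2 starts before R3 ends → R3 and R2 overlap.
R4 starts after R3 ends — done with R3.
R4 starts exactly when R2 ends (back-to-back, no overlap) — done with R2.
R5 starts after R4 ends — done with R4.
R6 starts after R5 ends — done with R5.
R7 starts after R6 ends.

R1 & R2, R1 & R3, R2 & R3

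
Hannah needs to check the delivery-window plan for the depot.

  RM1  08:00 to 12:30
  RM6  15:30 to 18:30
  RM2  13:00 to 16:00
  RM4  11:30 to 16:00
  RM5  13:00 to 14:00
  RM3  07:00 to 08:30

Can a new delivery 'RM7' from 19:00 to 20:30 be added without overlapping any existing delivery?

RM3: ends 08:30 at or before RM7 starts 19:00 → clear.
RM1: ends 12:30 at or before RM7 starts 19:00 → clear.
RM4: ends 16:00 at or before RM7 starts 19:00 → clear.
RM2: ends 16:00 at or before RM7 starts 19:00 → clear.
RM5: ends 14:00 at or before RM7 starts 19:00 → clear.
RM6: ends 18:30 at or before RM7 starts 19:00 → clear.

Yes — the slot is free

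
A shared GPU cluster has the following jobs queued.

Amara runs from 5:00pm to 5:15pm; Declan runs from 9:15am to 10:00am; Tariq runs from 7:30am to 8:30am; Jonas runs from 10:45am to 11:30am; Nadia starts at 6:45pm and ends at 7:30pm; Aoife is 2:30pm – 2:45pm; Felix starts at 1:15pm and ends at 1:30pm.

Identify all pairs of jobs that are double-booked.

Sorted by start: Tariq, Declan, Jonas, Felix, Aoife, Amara, Nadia.
Declan starts after Tariq ends, so Tariq has no further overlaps.
Jonas starts after Declan ends, so Declan has no further overlaps.
Felix starts after Jonas ends, so Jonas has no further overlaps.
Aoife starts after Felix ends, so Felix has no further overlaps.
Amara starts after Aoife ends, so Aoife has no further overlaps.
Nadia starts after Amara ends.

no overlapping pairs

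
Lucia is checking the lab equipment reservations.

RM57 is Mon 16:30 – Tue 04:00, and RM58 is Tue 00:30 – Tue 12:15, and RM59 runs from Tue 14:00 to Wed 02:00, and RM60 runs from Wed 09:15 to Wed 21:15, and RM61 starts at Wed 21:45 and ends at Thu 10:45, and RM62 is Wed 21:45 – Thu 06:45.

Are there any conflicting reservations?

Sorted by start: RM57, RM58, RM59, RM60, RM61, RM62.
RM58 starts before RM57 ends → RM57 and RM58 overlap.
That's a conflict, so the schedule is not conflict-free.

Yes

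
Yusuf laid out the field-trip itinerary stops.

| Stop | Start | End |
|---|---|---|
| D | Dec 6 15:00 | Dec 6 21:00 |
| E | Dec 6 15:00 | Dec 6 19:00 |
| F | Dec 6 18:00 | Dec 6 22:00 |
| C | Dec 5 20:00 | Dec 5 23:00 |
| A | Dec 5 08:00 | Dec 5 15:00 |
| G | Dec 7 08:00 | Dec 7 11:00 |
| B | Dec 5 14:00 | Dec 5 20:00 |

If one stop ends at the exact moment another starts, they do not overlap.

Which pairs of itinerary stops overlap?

Two intervals overlap when each starts before the other ends.
Sorted by start: A, B, C, D, E, F, G.
B starts before A ends → A and B overlap.
C starts after A ends — done with A.
C starts exactly when B ends (back-to-back, no overlap) — done with B.
D starts after C ends — done with C.
E starts before D ends → D and E overlap.
F starts before D ends → D and F overlap.
G starts after D ends.
F starts before E ends → E and F overlap.
G starts after E ends.
G starts after F ends.

A & B, D & E, D & F, E & F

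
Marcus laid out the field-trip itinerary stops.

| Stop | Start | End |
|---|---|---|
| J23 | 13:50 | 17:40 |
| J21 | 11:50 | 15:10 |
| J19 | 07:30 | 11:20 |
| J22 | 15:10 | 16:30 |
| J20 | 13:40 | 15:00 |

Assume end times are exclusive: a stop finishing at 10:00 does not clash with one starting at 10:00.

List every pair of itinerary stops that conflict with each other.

J20 & J21, J20 & J23, J21 & J23, J22 & J23

Sorted by start: J19, J21, J20, J23, J22.
J21 starts after J19 ends — done with J19.
J20 starts before J21 ends → J21 and J20 overlap.
J23 starts before J21 ends → J21 and J23 overlap.
J22 starts exactly when J21 ends (back-to-back, no overlap).
J23 starts before J20 ends → J20 and J23 overlap.
J22 starts after J20 ends.
J22 starts before J23 ends → J23 and J22 overlap.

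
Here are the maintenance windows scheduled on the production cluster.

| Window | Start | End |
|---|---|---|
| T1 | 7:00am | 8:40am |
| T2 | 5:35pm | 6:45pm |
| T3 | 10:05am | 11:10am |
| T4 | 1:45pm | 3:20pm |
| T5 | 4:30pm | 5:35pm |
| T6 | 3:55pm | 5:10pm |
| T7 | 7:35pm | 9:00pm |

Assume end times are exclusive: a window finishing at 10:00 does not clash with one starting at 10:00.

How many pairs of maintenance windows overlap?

1

Check each pair: they overlap iff neither finishes before the other starts.
Sorted by start: T1, T3, T4, T6, T5, T2, T7.
T3 starts after T1 ends — done with T1.
T4 starts after T3 ends — done with T3.
T6 starts after T4 ends — done with T4.
T5 starts before T6 ends → T6 and T5 overlap.
T2 starts after T6 ends — done with T6.
T2 starts exactly when T5 ends (back-to-back, no overlap) — done with T5.
T7 starts after T2 ends.
Overlapping pairs: T5 & T6 — 1 in total.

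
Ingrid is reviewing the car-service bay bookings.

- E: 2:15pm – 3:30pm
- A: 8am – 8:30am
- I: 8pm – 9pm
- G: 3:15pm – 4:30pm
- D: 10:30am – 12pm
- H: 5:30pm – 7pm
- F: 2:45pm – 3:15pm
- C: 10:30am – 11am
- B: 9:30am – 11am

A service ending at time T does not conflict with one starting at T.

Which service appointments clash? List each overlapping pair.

Sorted by start: A, B, C, D, E, F, G, H, I.
B starts after A ends, so nothing later overlaps A either.
C starts before B ends → B and C overlap.
D starts before B ends → B and D overlap.
E starts after B ends, so nothing later overlaps B either.
D starts before C ends → C and D overlap.
E starts after C ends, so nothing later overlaps C either.
E starts after D ends, so nothing later overlaps D either.
F starts before E ends → E and F overlap.
G starts before E ends → E and G overlap.
H starts after E ends, so nothing later overlaps E either.
G starts exactly when F ends (back-to-back, no overlap), so nothing later overlaps F either.
H starts after G ends, so nothing later overlaps G either.
I starts after H ends.

B & C, B & D, C & D, E & F, E & G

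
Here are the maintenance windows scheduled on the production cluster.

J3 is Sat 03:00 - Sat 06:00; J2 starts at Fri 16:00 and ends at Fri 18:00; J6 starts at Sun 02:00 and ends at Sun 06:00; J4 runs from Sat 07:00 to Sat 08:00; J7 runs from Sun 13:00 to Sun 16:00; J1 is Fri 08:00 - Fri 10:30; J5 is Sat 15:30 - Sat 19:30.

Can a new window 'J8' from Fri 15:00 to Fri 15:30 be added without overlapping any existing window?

J1: ends Fri 10:30 at or before J8 starts Fri 15:00 → clear.
J2: starts Fri 16:00 at or after J8 ends Fri 15:30 → clear.
J3: starts Sat 03:00 at or after J8 ends Fri 15:30 → clear.
J4: starts Sat 07:00 at or after J8 ends Fri 15:30 → clear.
J5: starts Sat 15:30 at or after J8 ends Fri 15:30 → clear.
J6: starts Sun 02:00 at or after J8 ends Fri 15:30 → clear.
J7: starts Sun 13:00 at or after J8 ends Fri 15:30 → clear.

Yes — the slot is free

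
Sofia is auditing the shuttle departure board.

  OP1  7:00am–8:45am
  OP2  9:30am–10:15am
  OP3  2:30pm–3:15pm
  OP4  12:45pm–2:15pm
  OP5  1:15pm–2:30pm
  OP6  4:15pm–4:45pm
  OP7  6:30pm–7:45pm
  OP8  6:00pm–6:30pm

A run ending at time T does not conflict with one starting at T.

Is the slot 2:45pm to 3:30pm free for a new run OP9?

No — it overlaps OP3

OP1: ends 8:45am at or before OP9 starts 2:45pm → clear.
OP2: ends 10:15am at or before OP9 starts 2:45pm → clear.
OP4: ends 2:15pm at or before OP9 starts 2:45pm → clear.
OP5: ends 2:30pm at or before OP9 starts 2:45pm → clear.
OP3: starts 2:30pm before OP9 ends 3:30pm, and ends 3:15pm after OP9 starts 2:45pm → overlap.
OP6: starts 4:15pm at or after OP9 ends 3:30pm → clear.
OP8: starts 6:00pm at or after OP9 ends 3:30pm → clear.
OP7: starts 6:30pm at or after OP9 ends 3:30pm → clear.
OP9 overlaps OP3.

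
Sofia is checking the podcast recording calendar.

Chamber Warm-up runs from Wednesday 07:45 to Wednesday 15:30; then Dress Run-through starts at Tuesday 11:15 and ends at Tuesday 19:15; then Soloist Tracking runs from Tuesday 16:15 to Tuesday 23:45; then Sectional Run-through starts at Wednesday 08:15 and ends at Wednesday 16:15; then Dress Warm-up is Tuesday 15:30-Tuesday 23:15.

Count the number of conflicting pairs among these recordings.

4

Sorted by start: Dress Run-through, Dress Warm-up, Soloist Tracking, Chamber Warm-up, Sectional Run-through.
Dress Warm-up starts before Dress Run-through ends → Dress Run-through and Dress Warm-up overlap.
Soloist Tracking starts before Dress Run-through ends → Dress Run-through and Soloist Tracking overlap.
Chamber Warm-up starts after Dress Run-through ends, so nothing later overlaps Dress Run-through either.
Soloist Tracking starts before Dress Warm-up ends → Dress Warm-up and Soloist Tracking overlap.
Chamber Warm-up starts after Dress Warm-up ends, so nothing later overlaps Dress Warm-up either.
Chamber Warm-up starts after Soloist Tracking ends, so nothing later overlaps Soloist Tracking either.
Sectional Run-through starts before Chamber Warm-up ends → Chamber Warm-up and Sectional Run-through overlap.
Overlapping pairs: Chamber Warm-up & Sectional Run-through, Dress Run-through & Dress Warm-up, Dress Run-through & Soloist Tracking, Dress Warm-up & Soloist Tracking — 4 in total.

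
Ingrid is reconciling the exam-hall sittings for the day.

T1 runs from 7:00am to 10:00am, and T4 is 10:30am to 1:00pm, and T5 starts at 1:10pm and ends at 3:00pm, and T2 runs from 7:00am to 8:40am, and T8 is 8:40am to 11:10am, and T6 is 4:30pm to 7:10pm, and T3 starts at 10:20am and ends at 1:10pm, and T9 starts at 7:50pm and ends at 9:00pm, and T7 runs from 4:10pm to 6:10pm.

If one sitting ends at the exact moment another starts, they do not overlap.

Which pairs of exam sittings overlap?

T1 & T2, T1 & T8, T3 & T4, T3 & T8, T4 & T8, T6 & T7

Sorted by start: T1, T2, T8, T3, T4, T5, T7, T6, T9.
T2 starts before T1 ends → T1 and T2 overlap.
T8 starts before T1 ends → T1 and T8 overlap.
T3 starts after T1 ends; T1 is clear from here.
T8 starts exactly when T2 ends (back-to-back, no overlap); T2 is clear from here.
T3 starts before T8 ends → T8 and T3 overlap.
T4 starts before T8 ends → T8 and T4 overlap.
T5 starts after T8 ends; T8 is clear from here.
T4 starts before T3 ends → T3 and T4 overlap.
T5 starts exactly when T3 ends (back-to-back, no overlap); T3 is clear from here.
T5 starts after T4 ends; T4 is clear from here.
T7 starts after T5 ends; T5 is clear from here.
T6 starts before T7 ends → T7 and T6 overlap.
T9 starts after T7 ends.
T9 starts after T6 ends.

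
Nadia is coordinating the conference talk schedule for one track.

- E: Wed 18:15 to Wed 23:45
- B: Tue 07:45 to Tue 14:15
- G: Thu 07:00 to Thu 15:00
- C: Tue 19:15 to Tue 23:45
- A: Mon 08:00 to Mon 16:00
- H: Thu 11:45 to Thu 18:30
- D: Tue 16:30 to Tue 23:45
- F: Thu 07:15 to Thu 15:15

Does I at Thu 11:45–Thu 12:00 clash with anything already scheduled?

Yes — it overlaps F, G, H

A: ends Mon 16:00 at or before I starts Thu 11:45 → clear.
B: ends Tue 14:15 at or before I starts Thu 11:45 → clear.
D: ends Tue 23:45 at or before I starts Thu 11:45 → clear.
C: ends Tue 23:45 at or before I starts Thu 11:45 → clear.
E: ends Wed 23:45 at or before I starts Thu 11:45 → clear.
G: starts Thu 07:00 before I ends Thu 12:00, and ends Thu 15:00 after I starts Thu 11:45 → overlap.
F: starts Thu 07:15 before I ends Thu 12:00, and ends Thu 15:15 after I starts Thu 11:45 → overlap.
H: starts Thu 11:45 before I ends Thu 12:00, and ends Thu 18:30 after I starts Thu 11:45 → overlap.
I overlaps F, G, H.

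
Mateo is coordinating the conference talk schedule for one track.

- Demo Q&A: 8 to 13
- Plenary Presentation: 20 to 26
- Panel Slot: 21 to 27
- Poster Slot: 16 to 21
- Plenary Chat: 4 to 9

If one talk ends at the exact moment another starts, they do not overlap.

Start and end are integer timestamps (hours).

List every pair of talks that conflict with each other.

Demo Q&A & Plenary Chat, Panel Slot & Plenary Presentation, Plenary Presentation & Poster Slot

Sorted by start: Plenary Chat, Demo Q&A, Poster Slot, Plenary Presentation, Panel Slot.
Demo Q&A starts before Plenary Chat ends → Plenary Chat and Demo Q&A overlap.
Poster Slot starts after Plenary Chat ends; Plenary Chat is clear from here.
Poster Slot starts after Demo Q&A ends; Demo Q&A is clear from here.
Plenary Presentation starts before Poster Slot ends → Poster Slot and Plenary Presentation overlap.
Panel Slot starts exactly when Poster Slot ends (back-to-back, no overlap).
Panel Slot starts before Plenary Presentation ends → Plenary Presentation and Panel Slot overlap.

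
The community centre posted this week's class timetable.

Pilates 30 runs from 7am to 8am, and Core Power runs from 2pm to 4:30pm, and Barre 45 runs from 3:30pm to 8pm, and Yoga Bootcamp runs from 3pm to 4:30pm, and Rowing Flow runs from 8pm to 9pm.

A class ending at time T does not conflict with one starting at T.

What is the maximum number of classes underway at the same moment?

3

Sort all start/end points and keep a running count:
7am start Pilates 30 → 1
8am end Pilates 30 → 0
2pm start Core Power → 1
3pm start Yoga Bootcamp → 2
3:30pm start Barre 45 → 3
4:30pm end Core Power → 2
4:30pm end Yoga Bootcamp → 1
8pm end Barre 45 → 0
8pm start Rowing Flow → 1
9pm end Rowing Flow → 0
Peak is 3, at 3:30pm (Barre 45, Core Power, Yoga Bootcamp).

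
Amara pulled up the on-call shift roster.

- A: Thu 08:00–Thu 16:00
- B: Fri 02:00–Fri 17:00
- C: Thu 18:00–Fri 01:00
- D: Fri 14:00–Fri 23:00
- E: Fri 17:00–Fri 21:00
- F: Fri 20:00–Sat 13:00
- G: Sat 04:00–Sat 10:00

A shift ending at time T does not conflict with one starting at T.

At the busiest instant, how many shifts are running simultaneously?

Sort all start/end points and keep a running count:
Thu 08:00 start A → 1
Thu 16:00 end A → 0
Thu 18:00 start C → 1
Fri 01:00 end C → 0
Fri 02:00 start B → 1
Fri 14:00 start D → 2
Fri 17:00 end B → 1
Fri 17:00 start E → 2
Fri 20:00 start F → 3
Fri 21:00 end E → 2
Fri 23:00 end D → 1
Sat 04:00 start G → 2
Sat 10:00 end G → 1
Sat 13:00 end F → 0
Peak is 3, at Fri 20:00 (D, E, F).

3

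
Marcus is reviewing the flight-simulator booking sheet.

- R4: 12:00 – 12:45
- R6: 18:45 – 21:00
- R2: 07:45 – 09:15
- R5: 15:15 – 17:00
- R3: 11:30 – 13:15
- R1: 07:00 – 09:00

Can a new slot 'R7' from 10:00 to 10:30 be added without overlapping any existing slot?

Yes — the slot is free

R1: ends 09:00 at or before R7 starts 10:00 → clear.
R2: ends 09:15 at or before R7 starts 10:00 → clear.
R3: starts 11:30 at or after R7 ends 10:30 → clear.
R4: starts 12:00 at or after R7 ends 10:30 → clear.
R5: starts 15:15 at or after R7 ends 10:30 → clear.
R6: starts 18:45 at or after R7 ends 10:30 → clear.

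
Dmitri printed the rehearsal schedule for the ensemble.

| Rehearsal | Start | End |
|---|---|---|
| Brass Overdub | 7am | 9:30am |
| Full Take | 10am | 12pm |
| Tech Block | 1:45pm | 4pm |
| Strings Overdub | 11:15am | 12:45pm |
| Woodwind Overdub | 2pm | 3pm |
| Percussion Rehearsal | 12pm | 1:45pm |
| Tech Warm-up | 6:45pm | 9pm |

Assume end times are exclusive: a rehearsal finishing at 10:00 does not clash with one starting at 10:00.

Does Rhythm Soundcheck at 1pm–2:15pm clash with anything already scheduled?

Brass Overdub: ends 9:30am at or before Rhythm Soundcheck starts 1pm → clear.
Full Take: ends 12pm at or before Rhythm Soundcheck starts 1pm → clear.
Strings Overdub: ends 12:45pm at or before Rhythm Soundcheck starts 1pm → clear.
Percussion Rehearsal: starts 12pm before Rhythm Soundcheck ends 2:15pm, and ends 1:45pm after Rhythm Soundcheck starts 1pm → overlap.
Tech Block: starts 1:45pm before Rhythm Soundcheck ends 2:15pm, and ends 4pm after Rhythm Soundcheck starts 1pm → overlap.
Woodwind Overdub: starts 2pm before Rhythm Soundcheck ends 2:15pm, and ends 3pm after Rhythm Soundcheck starts 1pm → overlap.
Tech Warm-up: starts 6:45pm at or after Rhythm Soundcheck ends 2:15pm → clear.
Rhythm Soundcheck overlaps Tech Block, Woodwind Overdub, Percussion Rehearsal.

Yes — it overlaps Percussion Rehearsal, Tech Block, Woodwind Overdub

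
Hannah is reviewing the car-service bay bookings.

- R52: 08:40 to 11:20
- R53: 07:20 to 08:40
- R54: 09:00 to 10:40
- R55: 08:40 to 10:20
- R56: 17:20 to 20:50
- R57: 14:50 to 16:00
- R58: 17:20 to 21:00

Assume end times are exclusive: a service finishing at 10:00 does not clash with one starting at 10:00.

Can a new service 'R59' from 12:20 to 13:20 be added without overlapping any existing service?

Yes — the slot is free

R53: ends 08:40 at or before R59 starts 12:20 → clear.
R52: ends 11:20 at or before R59 starts 12:20 → clear.
R55: ends 10:20 at or before R59 starts 12:20 → clear.
R54: ends 10:40 at or before R59 starts 12:20 → clear.
R57: starts 14:50 at or after R59 ends 13:20 → clear.
R56: starts 17:20 at or after R59 ends 13:20 → clear.
R58: starts 17:20 at or after R59 ends 13:20 → clear.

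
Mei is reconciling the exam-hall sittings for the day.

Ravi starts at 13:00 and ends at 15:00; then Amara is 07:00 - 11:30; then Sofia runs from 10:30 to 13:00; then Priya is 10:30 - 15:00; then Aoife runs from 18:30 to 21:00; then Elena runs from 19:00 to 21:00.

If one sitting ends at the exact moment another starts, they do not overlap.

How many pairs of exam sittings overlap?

5

Sorted by start: Amara, Sofia, Priya, Ravi, Aoife, Elena.
Sofia starts before Amara ends → Amara and Sofia overlap.
Priya starts before Amara ends → Amara and Priya overlap.
Ravi starts after Amara ends — done with Amara.
Priya starts before Sofia ends → Sofia and Priya overlap.
Ravi starts exactly when Sofia ends (back-to-back, no overlap) — done with Sofia.
Ravi starts before Priya ends → Priya and Ravi overlap.
Aoife starts after Priya ends — done with Priya.
Aoife starts after Ravi ends — done with Ravi.
Elena starts before Aoife ends → Aoife and Elena overlap.
Overlapping pairs: Amara & Priya, Amara & Sofia, Aoife & Elena, Priya & Ravi, Priya & Sofia — 5 in total.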